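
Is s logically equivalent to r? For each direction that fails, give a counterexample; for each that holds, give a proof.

(→) This fails. Under r = F, s = T, the left side is true but the right side is false.

(←) This fails. Under r = T, s = F, the left side is false but the right side is true.

(⇒) fails and (⇐) fails.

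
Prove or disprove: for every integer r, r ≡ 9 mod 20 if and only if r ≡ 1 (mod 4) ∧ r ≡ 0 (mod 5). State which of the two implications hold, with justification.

Both directions fail.

(⇒) This fails: r = 9 gives 9 ≡ 9 (mod 20) but 9 ≡ 4 (mod 5), so the conjunction on the right does not hold.

(⇐) This fails: r = 5 satisfies both congruences on the right (5 ≡ 1 mod 4 and 5 ≡ 0 mod 5) yet 5 ≡ 5 (mod 20), not 9.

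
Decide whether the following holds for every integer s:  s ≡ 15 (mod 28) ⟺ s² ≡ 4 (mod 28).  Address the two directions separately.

(⇒) fails and (⇐) fails.

(→) This fails: take s = 15. Then 15 ≡ 15 (mod 28), but 15² = 225 ≡ 1 (mod 28), not 4.

(←) This fails: take s = 2. Then 2² = 4 ≡ 4 (mod 28), yet 2 ≡ 2 (mod 28), not 15.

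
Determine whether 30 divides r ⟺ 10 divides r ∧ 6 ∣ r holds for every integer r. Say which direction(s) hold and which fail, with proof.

Equivalent; both directions hold.

Converse. Suppose 10 ∣ r and 6 ∣ r. Any common multiple of 10 and 6 is a multiple of their lcm; here lcm(10, 6) = 10·6/gcd(10, 6) = 60/2 = 30, so 30 ∣ r.

Forward direction. If 30 ∣ r, write r = 30q. Since 30 = 3·10, r = 10·(3q), so 10 ∣ r; and since 30 = 5·6, r = 6·(5q), so 6 ∣ r.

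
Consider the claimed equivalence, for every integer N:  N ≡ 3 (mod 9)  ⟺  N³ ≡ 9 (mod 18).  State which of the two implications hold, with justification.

Forward direction. This fails: take N = 12. Then 12 ≡ 3 (mod 9), but 12³ = 1728 ≡ 0 (mod 18), not 9.

Converse. This fails: take N = 9. Then 9³ = 729 ≡ 9 (mod 18), yet 9 ≡ 0 (mod 9), not 3.

Neither implication holds.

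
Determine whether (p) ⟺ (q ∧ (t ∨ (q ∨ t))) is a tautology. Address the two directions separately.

Forward direction. This fails. Under t = F, p = T, q = F, the left side is true but the right side is false.

Converse. This fails. Under t = F, p = F, q = T, the left side is false but the right side is true.

Both directions fail.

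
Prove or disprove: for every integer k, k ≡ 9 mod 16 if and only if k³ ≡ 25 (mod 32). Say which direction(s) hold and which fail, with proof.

(→) This fails: take k = 25. Then 25 ≡ 9 (mod 16), but 25³ = 15625 ≡ 9 (mod 32), not 25.

(←) Conversely, the residues r modulo 32 with r³ ≡ 25 (mod 32) are exactly {9}, and each is ≡ 9 (mod 16).

Only the reverse direction holds.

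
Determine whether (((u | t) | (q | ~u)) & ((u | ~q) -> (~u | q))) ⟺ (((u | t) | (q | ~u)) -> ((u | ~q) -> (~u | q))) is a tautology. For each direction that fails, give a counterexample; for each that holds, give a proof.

Both directions hold.

[⇒] Assume the antecedent. If q is true, the consequent reduces to true regardless of the other variables. If q is false, the antecedent forces (q = F, t = F, u = F) or (q = F, t = T, u = F), and the consequent holds there. Either way the consequent holds.

[⇐] Assume the antecedent. If q is true, the consequent reduces to true regardless of the other variables. If q is false, the antecedent forces (q = F, t = F, u = F) or (q = F, t = T, u = F), and the consequent holds there. Either way the consequent holds.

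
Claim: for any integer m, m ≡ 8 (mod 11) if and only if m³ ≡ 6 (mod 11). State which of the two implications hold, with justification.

Both implications hold.

[⇒] Suppose m ≡ 8 (mod 11). Write m = 11j + 8. Then (11j + 8)³ = 1331j³ + 2904j² + 2112j + 512 = 11(121j³ + 264j² + 192j + 46) + 6, so m³ ≡ 6 (mod 11).

[⇐] For the converse, argue contrapositively. If m ≢ 8 (mod 11), then m is congruent to one of 0, 1, 2, 3, 4, 5, 6, 7, 9, 10 modulo 11, and these give m³ ≡ 0, 1, 8, 5, 9, 4, 7, 2, 3, 10 respectively — never 6.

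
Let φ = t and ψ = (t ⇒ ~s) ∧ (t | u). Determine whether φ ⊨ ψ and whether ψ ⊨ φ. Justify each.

[⇒] This fails. Under t = T, s = T, u = F, the left side is true but the right side is false.

[⇐] This fails. Under t = F, s = F, u = T, the left side is false but the right side is true.

Both directions fail.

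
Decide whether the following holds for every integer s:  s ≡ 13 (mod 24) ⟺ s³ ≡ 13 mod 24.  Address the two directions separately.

Both directions hold.

[⇐] Suppose s³ ≡ 13 (mod 24). The only residue r in {0, …, 23} with r³ ≡ 13 (mod 24) is r = 13, so s ≡ 13 (mod 24).

[⇒] Suppose s ≡ 13 (mod 24). Write s = 24j + 13. Then (24j + 13)³ = 13824j³ + 22464j² + 12168j + 2197 = 24(576j³ + 936j² + 507j + 91) + 13, so s³ ≡ 13 (mod 24).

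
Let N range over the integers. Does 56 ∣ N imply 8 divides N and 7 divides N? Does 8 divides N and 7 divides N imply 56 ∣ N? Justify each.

(⇐) Suppose 8 ∣ N and 7 ∣ N. Any common multiple of 8 and 7 is a multiple of their lcm; here gcd(8, 7) = 1, so lcm(8, 7) = 8·7 = 56, so 56 ∣ N.

(⇒) If 56 ∣ N, write N = 56q. Since 56 = 7·8, N = 8·(7q), so 8 ∣ N; and since 56 = 8·7, N = 7·(8q), so 7 ∣ N.

Both directions hold; the statement is true.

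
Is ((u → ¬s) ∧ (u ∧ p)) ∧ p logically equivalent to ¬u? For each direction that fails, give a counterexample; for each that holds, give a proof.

(→) This fails. Under u = T, p = T, s = F, the left side is true but the right side is false.

(←) This fails. Under u = F, p = F, s = F, the left side is false but the right side is true.

Neither direction holds.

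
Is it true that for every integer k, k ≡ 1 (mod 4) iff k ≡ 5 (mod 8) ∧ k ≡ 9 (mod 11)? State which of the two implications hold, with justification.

[⇒] This fails: k = 1 gives 1 ≡ 1 (mod 4) but 1 ≡ 1 (mod 8), so the conjunction on the right does not hold.

[⇐] Conversely, if k ≡ 5 (mod 8) and k ≡ 9 (mod 11), then by the Chinese remainder theorem k ≡ 53 (mod 88). Since 53 ≡ 1 (mod 4) and 4 ∣ 88, we get k ≡ 1 (mod 4).

Only the reverse direction holds.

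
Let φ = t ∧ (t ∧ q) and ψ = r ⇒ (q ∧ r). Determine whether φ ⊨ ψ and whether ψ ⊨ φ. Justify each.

Not equivalent: only (⇒) holds.

[⇐] This fails. Under q = F, r = F, t = F, the left side is false but the right side is true.

[⇒] Assume the antecedent. If q is true, r ⇒ (q ∧ r) reduces to true regardless of the other variables. If q is false, the antecedent cannot hold. Either way r ⇒ (q ∧ r) holds.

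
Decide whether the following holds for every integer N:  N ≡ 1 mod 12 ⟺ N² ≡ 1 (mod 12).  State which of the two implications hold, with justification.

The forward direction holds; the converse fails.

(→) Suppose N ≡ 1 mod 12. Write N = 12j + 1. Then (12j + 1)² = 144j² + 24j + 1 = 12(12j² + 2j) + 1, so N² ≡ 1 (mod 12).

(←) This fails: take N = 5. Then 5² = 25 ≡ 1 (mod 12), yet 5 ≡ 5 (mod 12), not 1.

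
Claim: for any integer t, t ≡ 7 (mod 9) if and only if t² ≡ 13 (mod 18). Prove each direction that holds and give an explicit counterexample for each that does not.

Both directions fail.

(⟹) This fails: take t = 16. Then 16 ≡ 7 (mod 9), but 16² = 256 ≡ 4 (mod 18), not 13.

(⟸) This fails: take t = 11. Then 11² = 121 ≡ 13 (mod 18), yet 11 ≡ 2 (mod 9), not 7.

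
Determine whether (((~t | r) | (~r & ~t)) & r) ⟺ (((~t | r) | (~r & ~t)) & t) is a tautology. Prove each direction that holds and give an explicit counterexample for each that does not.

(⟹) This fails. Under r = T, t = F, the left side is true but the right side is false.

(⟸) Assume the antecedent. If r is true, ((~t | r) | (~r & ~t)) & r reduces to true regardless of the other variables. If r is false, the antecedent cannot hold. Either way ((~t | r) | (~r & ~t)) & r holds.

(⇒) fails; (⇐) holds.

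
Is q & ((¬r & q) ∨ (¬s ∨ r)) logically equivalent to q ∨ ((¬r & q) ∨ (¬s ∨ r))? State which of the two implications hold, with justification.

Only the forward direction holds.

(⟹) Assume the antecedent. If r is true, q ∨ ((¬r & q) ∨ (¬s ∨ r)) reduces to true regardless of the other variables. If r is false, the antecedent forces (r = F, s = F, q = T) or (r = F, s = T, q = T), and q ∨ ((¬r & q) ∨ (¬s ∨ r)) holds there. Either way q ∨ ((¬r & q) ∨ (¬s ∨ r)) holds.

(⟸) This fails. Under r = F, s = F, q = F, the left side is false but the right side is true.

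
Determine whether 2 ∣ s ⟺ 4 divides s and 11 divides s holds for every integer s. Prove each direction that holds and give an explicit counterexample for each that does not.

(⇒) This fails: take s = 2. Certainly 2 ∣ 2, but 4 ∤ 2.

(⇐) Suppose 4 ∣ s and 11 ∣ s. Any common multiple of 4 and 11 is a multiple of their lcm; here gcd(4, 11) = 1, so lcm(4, 11) = 4·11 = 44, so 44 ∣ s. Since 2 ∣ 44, it follows that 2 ∣ s.

Not equivalent: only (⇐) holds.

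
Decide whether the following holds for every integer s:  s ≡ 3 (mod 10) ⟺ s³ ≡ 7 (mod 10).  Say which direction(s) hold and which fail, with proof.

The biconditional holds.

[⇐] Suppose s³ ≡ 7 (mod 10). The only residue r in {0, …, 9} with r³ ≡ 7 (mod 10) is r = 3, so s ≡ 3 (mod 10).

[⇒] Suppose s ≡ 3 (mod 10). Write s = 10j + 3. Then (10j + 3)³ = 1000j³ + 900j² + 270j + 27 = 10(100j³ + 90j² + 27j + 2) + 7, so s³ ≡ 7 (mod 10).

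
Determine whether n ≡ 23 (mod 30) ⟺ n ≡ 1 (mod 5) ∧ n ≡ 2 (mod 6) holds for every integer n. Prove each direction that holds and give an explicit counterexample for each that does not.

(⇒) fails and (⇐) fails.

Forward direction. This fails: n = 23 gives 23 ≡ 23 (mod 30) but 23 ≡ 3 (mod 5), so the conjunction on the right does not hold.

Converse. This fails: n = 26 satisfies both congruences on the right (26 ≡ 1 mod 5 and 26 ≡ 2 mod 6) yet 26 ≡ 26 (mod 30), not 23.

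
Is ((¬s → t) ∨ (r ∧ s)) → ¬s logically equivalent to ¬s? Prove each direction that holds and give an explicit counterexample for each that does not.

Both implications hold.

[⇒] Assume the antecedent. If s is true, the antecedent cannot hold. If s is false, ¬s reduces to true regardless of the other variables. Either way ¬s holds.

[⇐] Assume the antecedent. If s is true, the antecedent cannot hold. If s is false, ((¬s → t) ∨ (r ∧ s)) → ¬s reduces to true regardless of the other variables. Either way ((¬s → t) ∨ (r ∧ s)) → ¬s holds.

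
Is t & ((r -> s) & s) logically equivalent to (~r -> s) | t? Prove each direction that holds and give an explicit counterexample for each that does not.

(⟹) Assume the antecedent. If r is true, (~r -> s) | t reduces to true regardless of the other variables. If r is false, the antecedent forces (r = F, t = T, s = T), and (~r -> s) | t holds there. Either way (~r -> s) | t holds.

(⟸) This fails. Under r = T, t = F, s = F, the left side is false but the right side is true.

Only the forward implication holds.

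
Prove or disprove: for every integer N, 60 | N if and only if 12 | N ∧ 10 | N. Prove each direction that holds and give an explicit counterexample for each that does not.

(⟹) If 60 ∣ N, write N = 60q. Since 60 = 5·12, N = 12·(5q), so 12 ∣ N; and since 60 = 6·10, N = 10·(6q), so 10 ∣ N.

(⟸) Suppose 12 ∣ N and 10 ∣ N. Any common multiple of 12 and 10 is a multiple of their lcm; here lcm(12, 10) = 12·10/gcd(12, 10) = 120/2 = 60, so 60 ∣ N.

Both directions hold.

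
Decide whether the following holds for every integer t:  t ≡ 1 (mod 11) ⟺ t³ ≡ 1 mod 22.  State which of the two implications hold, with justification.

[⇒] This fails: take t = 12. Then 12 ≡ 1 (mod 11), but 12³ = 1728 ≡ 12 (mod 22), not 1.

[⇐] Conversely, the residues r modulo 22 with r³ ≡ 1 (mod 22) are exactly {1}, and each is ≡ 1 (mod 11).

Only the reverse direction holds.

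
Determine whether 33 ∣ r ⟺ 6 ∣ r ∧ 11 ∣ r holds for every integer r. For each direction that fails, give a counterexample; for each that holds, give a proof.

The forward direction fails; the converse holds.

(←) Suppose 6 ∣ r and 11 ∣ r. Any common multiple of 6 and 11 is a multiple of their lcm; here gcd(6, 11) = 1, so lcm(6, 11) = 6·11 = 66, so 66 ∣ r. Since 33 ∣ 66, it follows that 33 ∣ r.

(→) This fails: take r = 33. Certainly 33 ∣ 33, but 6 ∤ 33.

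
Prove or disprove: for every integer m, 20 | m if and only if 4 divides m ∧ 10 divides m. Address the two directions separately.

(→) If 20 ∣ m, write m = 20q. Since 20 = 5·4, m = 4·(5q), so 4 ∣ m; and since 20 = 2·10, m = 10·(2q), so 10 ∣ m.

(←) Suppose 4 ∣ m and 10 ∣ m. Any common multiple of 4 and 10 is a multiple of their lcm; here lcm(4, 10) = 4·10/gcd(4, 10) = 40/2 = 20, so 20 ∣ m.

Both directions hold; the statement is true.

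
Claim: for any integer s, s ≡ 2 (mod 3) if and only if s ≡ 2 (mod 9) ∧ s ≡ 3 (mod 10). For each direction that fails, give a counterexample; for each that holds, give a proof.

(⇒) This fails: s = 2 gives 2 ≡ 2 (mod 3) but 2 ≡ 2 (mod 10), so the conjunction on the right does not hold.

(⇐) Conversely, if s ≡ 2 (mod 9) and s ≡ 3 (mod 10), then by the Chinese remainder theorem s ≡ 83 (mod 90). Since 83 ≡ 2 (mod 3) and 3 ∣ 90, we get s ≡ 2 (mod 3).

Only the converse holds.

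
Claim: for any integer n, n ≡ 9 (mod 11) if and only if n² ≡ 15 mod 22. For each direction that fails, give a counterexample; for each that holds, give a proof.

[⇒] This fails: take n = 20. Then 20 ≡ 9 (mod 11), but 20² = 400 ≡ 4 (mod 22), not 15.

[⇐] This fails: take n = 13. Then 13² = 169 ≡ 15 (mod 22), yet 13 ≡ 2 (mod 11), not 9.

Neither direction holds.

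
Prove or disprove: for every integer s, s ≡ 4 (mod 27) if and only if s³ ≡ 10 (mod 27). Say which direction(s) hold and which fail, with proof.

Not equivalent: only (⇒) holds.

[⇒] Suppose s ≡ 4 (mod 27). Write s = 27j + 4. Then (27j + 4)³ = 19683j³ + 8748j² + 1296j + 64 = 27(729j³ + 324j² + 48j + 2) + 10, so s³ ≡ 10 (mod 27).

[⇐] This fails: take s = 13. Then 13³ = 2197 ≡ 10 (mod 27), yet 13 ≡ 13 (mod 27), not 4.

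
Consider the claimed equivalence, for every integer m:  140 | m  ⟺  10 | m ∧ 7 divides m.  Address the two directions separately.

(⇒) holds; (⇐) fails.

(⟹) If 140 ∣ m, write m = 140q. Since 140 = 14·10, m = 10·(14q), so 10 ∣ m; and since 140 = 20·7, m = 7·(20q), so 7 ∣ m.

(⟸) This fails: take m = 70. Both 10 ∣ 70 and 7 ∣ 70, yet 70 is not a multiple of 140 (since 70 = 0·140 + 70), so 140 ∤ 70.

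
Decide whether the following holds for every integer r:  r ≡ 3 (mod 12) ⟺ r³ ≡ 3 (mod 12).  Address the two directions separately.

Both directions hold.

[⇐] For the converse, argue contrapositively. If r ≢ 3 (mod 12), then r is congruent to one of 0, 1, 2, 4, 5, 6, 7, 8, 9, 10, 11 modulo 12, and these give r³ ≡ 0, 1, 8, 4, 5, 0, 7, 8, 9, 4, 11 respectively — never 3.

[⇒] Suppose r ≡ 3 (mod 12). Write r = 12j + 3. Then (12j + 3)³ = 1728j³ + 1296j² + 324j + 27 = 12(144j³ + 108j² + 27j + 2) + 3, so r³ ≡ 3 (mod 12).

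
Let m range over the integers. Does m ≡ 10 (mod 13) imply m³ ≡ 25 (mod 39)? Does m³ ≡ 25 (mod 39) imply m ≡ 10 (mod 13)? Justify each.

Neither direction holds.

(⟹) This fails: take m = 23. Then 23 ≡ 10 (mod 13), but 23³ = 12167 ≡ 38 (mod 39), not 25.

(⟸) This fails: take m = 4. Then 4³ = 64 ≡ 25 (mod 39), yet 4 ≡ 4 (mod 13), not 10.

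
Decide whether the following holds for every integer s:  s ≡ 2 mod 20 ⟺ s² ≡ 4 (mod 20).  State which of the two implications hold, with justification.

The forward direction holds; the converse fails.

Forward direction. Suppose s ≡ 2 mod 20. Write s = 20j + 2. Then (20j + 2)² = 400j² + 80j + 4 = 20(20j² + 4j) + 4, so s² ≡ 4 (mod 20).

Converse. This fails: take s = 8. Then 8² = 64 ≡ 4 (mod 20), yet 8 ≡ 8 (mod 20), not 2.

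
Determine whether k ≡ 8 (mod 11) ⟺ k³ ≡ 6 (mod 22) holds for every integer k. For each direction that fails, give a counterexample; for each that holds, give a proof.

(⇒) fails; (⇐) holds.

[⇒] This fails: take k = 19. Then 19 ≡ 8 (mod 11), but 19³ = 6859 ≡ 17 (mod 22), not 6.

[⇐] Conversely, the residues r modulo 22 with r³ ≡ 6 (mod 22) are exactly {8}, and each is ≡ 8 (mod 11).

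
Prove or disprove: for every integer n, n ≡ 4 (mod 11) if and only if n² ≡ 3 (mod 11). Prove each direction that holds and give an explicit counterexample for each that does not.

Forward direction. This fails: take n = 4. Then 4 ≡ 4 (mod 11), but 4² = 16 ≡ 5 (mod 11), not 3.

Converse. This fails: take n = 5. Then 5² = 25 ≡ 3 (mod 11), yet 5 ≡ 5 (mod 11), not 4.

Neither direction holds.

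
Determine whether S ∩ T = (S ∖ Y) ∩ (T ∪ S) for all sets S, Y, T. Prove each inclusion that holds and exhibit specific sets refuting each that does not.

Both inclusions fail.

Forward inclusion. This inclusion fails. Take S = {1}, Y = {1}, T = {1}; then 1 ∈ S ∩ T but 1 ∉ (S ∖ Y) ∩ (T ∪ S).

Reverse inclusion. This inclusion fails. Take S = {1}, Y = ∅, T = ∅; then 1 ∈ (S ∖ Y) ∩ (T ∪ S) but 1 ∉ S ∩ T.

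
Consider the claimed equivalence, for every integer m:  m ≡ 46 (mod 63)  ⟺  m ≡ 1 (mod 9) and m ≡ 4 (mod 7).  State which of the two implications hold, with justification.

(←) If m ≡ 1 (mod 9) and m ≡ 4 (mod 7), then by the Chinese remainder theorem m ≡ 46 (mod 63). This is exactly m ≡ 46 (mod 63).

(→) Suppose m ≡ 46 (mod 63); write m = 63j + 46. Since 9 ∣ 63, reducing mod 9 gives m ≡ 46 ≡ 1 (mod 9); since 7 ∣ 63, reducing mod 7 gives m ≡ 46 ≡ 4 (mod 7).

Both implications hold.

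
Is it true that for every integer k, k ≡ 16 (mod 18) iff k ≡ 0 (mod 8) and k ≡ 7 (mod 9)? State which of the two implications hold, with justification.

Only the converse holds.

(→) This fails: k = 34 gives 34 ≡ 16 (mod 18) but 34 ≡ 2 (mod 8), so the conjunction on the right does not hold.

(←) Conversely, if k ≡ 0 (mod 8) and k ≡ 7 (mod 9), then by the Chinese remainder theorem k ≡ 16 (mod 72). Since 16 ≡ 16 (mod 18) and 18 ∣ 72, we get k ≡ 16 (mod 18).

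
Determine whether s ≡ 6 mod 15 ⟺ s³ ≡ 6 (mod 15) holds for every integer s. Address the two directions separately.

(⟸) Suppose s³ ≡ 6 (mod 15). The only residue r in {0, …, 14} with r³ ≡ 6 (mod 15) is r = 6, so s ≡ 6 (mod 15).

(⟹) Suppose s ≡ 6 mod 15. Write s = 15j + 6. Then (15j + 6)³ = 3375j³ + 4050j² + 1620j + 216 = 15(225j³ + 270j² + 108j + 14) + 6, so s³ ≡ 6 (mod 15).

Both directions hold; the statement is true.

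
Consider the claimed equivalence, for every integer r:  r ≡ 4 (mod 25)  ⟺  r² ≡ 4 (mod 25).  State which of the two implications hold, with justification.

Neither implication holds.

(→) This fails: take r = 4. Then 4 ≡ 4 (mod 25), but 4² = 16 ≡ 16 (mod 25), not 4.

(←) This fails: take r = 2. Then 2² = 4 ≡ 4 (mod 25), yet 2 ≡ 2 (mod 25), not 4.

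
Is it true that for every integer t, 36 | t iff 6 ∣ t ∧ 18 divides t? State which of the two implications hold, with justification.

The forward direction holds; the converse fails.

[⇐] This fails: take t = 18. Both 6 ∣ 18 and 18 ∣ 18, yet 18 is not a multiple of 36 (since 18 = 0·36 + 18), so 36 ∤ 18.

[⇒] If 36 ∣ t, write t = 36q. Since 36 = 6·6, t = 6·(6q), so 6 ∣ t; and since 36 = 2·18, t = 18·(2q), so 18 ∣ t.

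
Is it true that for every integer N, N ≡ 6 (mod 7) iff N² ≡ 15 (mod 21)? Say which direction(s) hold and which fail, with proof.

Both directions fail.

Forward direction. This fails: take N = 13. Then 13 ≡ 6 (mod 7), but 13² = 169 ≡ 1 (mod 21), not 15.

Converse. This fails: take N = 15. Then 15² = 225 ≡ 15 (mod 21), yet 15 ≡ 1 (mod 7), not 6.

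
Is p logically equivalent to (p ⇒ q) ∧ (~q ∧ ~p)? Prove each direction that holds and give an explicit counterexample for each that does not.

Neither implication holds.

(⇒) This fails. Under q = F, p = T, the left side is true but the right side is false.

(⇐) This fails. Under q = F, p = F, the left side is false but the right side is true.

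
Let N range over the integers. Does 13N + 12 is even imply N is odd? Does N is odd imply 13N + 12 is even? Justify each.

Neither implication holds.

(⇒) This fails: N = 4 gives 13N + 12 = 64, which is even, but 4 is even, not odd.

(⇐) This also fails: N = 1 is odd, but 13N + 12 = 25 is odd, not even.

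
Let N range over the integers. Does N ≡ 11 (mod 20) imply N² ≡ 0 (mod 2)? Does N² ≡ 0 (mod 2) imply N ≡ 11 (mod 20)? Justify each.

[⇒] This fails: take N = 11. Then 11 ≡ 11 (mod 20), but 11² = 121 ≡ 1 (mod 2), not 0.

[⇐] This fails: take N = 0. Then 0² = 0 ≡ 0 (mod 2), yet 0 ≡ 0 (mod 20), not 11.

(⇒) fails and (⇐) fails.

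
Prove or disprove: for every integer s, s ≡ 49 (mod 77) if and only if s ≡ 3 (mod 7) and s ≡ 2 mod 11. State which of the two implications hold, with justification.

Both directions fail.

(→) This fails: s = 49 gives 49 ≡ 49 (mod 77) but 49 ≡ 0 (mod 7), so the conjunction on the right does not hold.

(←) This fails: s = 24 satisfies both congruences on the right (24 ≡ 3 mod 7 and 24 ≡ 2 mod 11) yet 24 ≡ 24 (mod 77), not 49.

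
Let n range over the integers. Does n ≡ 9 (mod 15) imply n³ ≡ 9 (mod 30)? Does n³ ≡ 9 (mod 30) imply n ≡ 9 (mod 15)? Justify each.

Forward direction. This fails: take n = 24. Then 24 ≡ 9 (mod 15), but 24³ = 13824 ≡ 24 (mod 30), not 9.

Converse. The residues r modulo 30 with r³ ≡ 9 (mod 30) are exactly {9}, and each is ≡ 9 (mod 15).

Only the reverse direction holds.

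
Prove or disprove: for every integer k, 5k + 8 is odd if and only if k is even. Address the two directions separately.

Neither implication holds.

(⟹) This fails: k = 1 gives 5k + 8 = 13, which is odd, but 1 is odd, not even.

(⟸) This also fails: k = 6 is even, but 5k + 8 = 38 is even, not odd.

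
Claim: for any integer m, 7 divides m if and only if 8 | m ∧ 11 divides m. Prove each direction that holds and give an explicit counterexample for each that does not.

[⇒] This fails: take m = 7. Certainly 7 ∣ 7, but 8 ∤ 7.

[⇐] This fails: take m = 88. Both 8 ∣ 88 and 11 ∣ 88, yet 88 is not a multiple of 7 (since 88 = 12·7 + 4), so 7 ∤ 88.

Both directions fail.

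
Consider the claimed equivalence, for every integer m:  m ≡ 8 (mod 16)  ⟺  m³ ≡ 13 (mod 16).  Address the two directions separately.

[⇒] This fails: take m = 8. Then 8 ≡ 8 (mod 16), but 8³ = 512 ≡ 0 (mod 16), not 13.

[⇐] This fails: take m = 5. Then 5³ = 125 ≡ 13 (mod 16), yet 5 ≡ 5 (mod 16), not 8.

Both directions fail.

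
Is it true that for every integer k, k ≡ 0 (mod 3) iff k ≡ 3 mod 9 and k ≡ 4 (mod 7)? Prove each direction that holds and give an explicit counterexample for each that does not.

(⟹) This fails: k = 0 gives 0 ≡ 0 (mod 3) but 0 ≡ 0 (mod 9), so the conjunction on the right does not hold.

(⟸) Conversely, if k ≡ 3 (mod 9) and k ≡ 4 (mod 7), then by the Chinese remainder theorem k ≡ 39 (mod 63). Since 39 ≡ 0 (mod 3) and 3 ∣ 63, we get k ≡ 0 (mod 3).

(⇒) fails; (⇐) holds.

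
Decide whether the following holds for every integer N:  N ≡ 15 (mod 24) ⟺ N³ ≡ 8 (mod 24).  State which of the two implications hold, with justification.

Forward direction. This fails: take N = 15. Then 15 ≡ 15 (mod 24), but 15³ = 3375 ≡ 15 (mod 24), not 8.

Converse. This fails: take N = 2. Then 2³ = 8 ≡ 8 (mod 24), yet 2 ≡ 2 (mod 24), not 15.

Both directions fail.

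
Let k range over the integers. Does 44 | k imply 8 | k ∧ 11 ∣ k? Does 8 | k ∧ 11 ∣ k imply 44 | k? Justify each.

Only the converse holds.

(⇐) Suppose 8 ∣ k and 11 ∣ k. Any common multiple of 8 and 11 is a multiple of their lcm; here gcd(8, 11) = 1, so lcm(8, 11) = 8·11 = 88, so 88 ∣ k. Since 44 ∣ 88, it follows that 44 ∣ k.

(⇒) This fails: take k = 44. Certainly 44 ∣ 44, but 8 ∤ 44.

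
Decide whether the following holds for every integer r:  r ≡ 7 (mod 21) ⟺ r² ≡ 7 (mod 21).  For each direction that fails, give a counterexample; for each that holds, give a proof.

Not equivalent: only (⇒) holds.

(⇐) This fails: take r = 14. Then 14² = 196 ≡ 7 (mod 21), yet 14 ≡ 14 (mod 21), not 7.

(⇒) Suppose r ≡ 7 (mod 21). Write r = 21j + 7. Then (21j + 7)² = 441j² + 294j + 49 = 21(21j² + 14j + 2) + 7, so r² ≡ 7 (mod 21).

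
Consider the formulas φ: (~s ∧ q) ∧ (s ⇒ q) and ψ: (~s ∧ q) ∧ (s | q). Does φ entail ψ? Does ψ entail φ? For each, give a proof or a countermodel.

(⟹) Assume the antecedent. If s is true, the antecedent cannot hold. If s is false, the antecedent forces (s = F, q = T), and (~s ∧ q) ∧ (s | q) holds there. Either way (~s ∧ q) ∧ (s | q) holds.

(⟸) Assume the antecedent. If s is true, the antecedent cannot hold. If s is false, the antecedent forces (s = F, q = T), and (~s ∧ q) ∧ (s ⇒ q) holds there. Either way (~s ∧ q) ∧ (s ⇒ q) holds.

Both implications hold.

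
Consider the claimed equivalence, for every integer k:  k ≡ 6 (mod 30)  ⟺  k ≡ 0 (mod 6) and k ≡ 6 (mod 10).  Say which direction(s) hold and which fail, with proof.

The biconditional holds.

(⇒) Suppose k ≡ 6 (mod 30); write k = 30j + 6. Since 6 ∣ 30, reducing mod 6 gives k ≡ 6 ≡ 0 (mod 6); since 10 ∣ 30, reducing mod 10 gives k ≡ 6 (mod 10).

(⇐) Conversely, if k ≡ 0 (mod 6) and k ≡ 6 (mod 10), then by the Chinese remainder theorem k ≡ 6 (mod 30). This is exactly k ≡ 6 (mod 30).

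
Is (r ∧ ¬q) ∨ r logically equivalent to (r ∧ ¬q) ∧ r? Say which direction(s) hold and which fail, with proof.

(⟸) Assume the antecedent. If q is true, the antecedent cannot hold. If q is false, the antecedent forces (q = F, r = T), and (r ∧ ¬q) ∨ r holds there. Either way (r ∧ ¬q) ∨ r holds.

(⟹) This fails. Under q = T, r = T, the left side is true but the right side is false.

Only the converse holds.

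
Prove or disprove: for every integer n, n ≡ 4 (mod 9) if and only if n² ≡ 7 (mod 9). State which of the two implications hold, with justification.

(⇒) holds; (⇐) fails.

(⟹) Suppose n ≡ 4 (mod 9). Write n = 9j + 4. Then (9j + 4)² = 81j² + 72j + 16 = 9(9j² + 8j + 1) + 7, so n² ≡ 7 (mod 9).

(⟸) This fails: take n = 5. Then 5² = 25 ≡ 7 (mod 9), yet 5 ≡ 5 (mod 9), not 4.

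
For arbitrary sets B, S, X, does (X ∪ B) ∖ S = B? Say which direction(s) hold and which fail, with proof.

Both inclusions fail.

(⟹) This inclusion fails. Take B = ∅, S = ∅, X = {1}; then 1 ∈ (X ∪ B) ∖ S but 1 ∉ B.

(⟸) This inclusion fails. Take B = {1}, S = {1}, X = ∅; then 1 ∈ B but 1 ∉ (X ∪ B) ∖ S.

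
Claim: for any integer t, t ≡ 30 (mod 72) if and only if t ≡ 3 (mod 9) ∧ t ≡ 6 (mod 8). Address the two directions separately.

Both implications hold.

[⇐] If t ≡ 3 (mod 9) and t ≡ 6 (mod 8), then by the Chinese remainder theorem t ≡ 30 (mod 72). This is exactly t ≡ 30 (mod 72).

[⇒] Suppose t ≡ 30 (mod 72); write t = 72j + 30. Since 9 ∣ 72, reducing mod 9 gives t ≡ 30 ≡ 3 (mod 9); since 8 ∣ 72, reducing mod 8 gives t ≡ 30 ≡ 6 (mod 8).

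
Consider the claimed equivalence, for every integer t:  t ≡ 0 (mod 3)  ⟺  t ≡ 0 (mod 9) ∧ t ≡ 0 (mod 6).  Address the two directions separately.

Not equivalent: only (⇐) holds.

(→) This fails: t = 3 gives 3 ≡ 0 (mod 3) but 3 ≡ 3 (mod 9), so the conjunction on the right does not hold.

(←) Conversely, if t ≡ 0 (mod 9) and t ≡ 0 (mod 6), then by the Chinese remainder theorem t ≡ 0 (mod 18). Since 0 ≡ 0 (mod 3) and 3 ∣ 18, we get t ≡ 0 (mod 3).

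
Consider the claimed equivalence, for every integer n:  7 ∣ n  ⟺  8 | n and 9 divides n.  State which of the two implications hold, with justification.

Both directions fail.

(⇒) This fails: take n = 7. Certainly 7 ∣ 7, but 8 ∤ 7.

(⇐) This fails: take n = 72. Both 8 ∣ 72 and 9 ∣ 72, yet 72 is not a multiple of 7 (since 72 = 10·7 + 2), so 7 ∤ 72.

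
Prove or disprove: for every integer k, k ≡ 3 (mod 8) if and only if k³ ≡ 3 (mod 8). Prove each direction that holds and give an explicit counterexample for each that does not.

(⇒) Suppose k ≡ 3 (mod 8). Write k = 8j + 3. Then (8j + 3)³ = 512j³ + 576j² + 216j + 27 = 8(64j³ + 72j² + 27j + 3) + 3, so k³ ≡ 3 (mod 8).

(⇐) For the converse, argue contrapositively. If k ≢ 3 (mod 8), then k is congruent to one of 0, 1, 2, 4, 5, 6, 7 modulo 8, and these give k³ ≡ 0, 1, 0, 0, 5, 0, 7 respectively — never 3.

Both directions hold; the statement is true.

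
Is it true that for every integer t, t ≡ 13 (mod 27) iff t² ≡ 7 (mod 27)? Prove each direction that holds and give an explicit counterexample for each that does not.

[⇐] This fails: take t = 14. Then 14² = 196 ≡ 7 (mod 27), yet 14 ≡ 14 (mod 27), not 13.

[⇒] Suppose t ≡ 13 (mod 27). Write t = 27j + 13. Then (27j + 13)² = 729j² + 702j + 169 = 27(27j² + 26j + 6) + 7, so t² ≡ 7 (mod 27).

Only the forward direction holds.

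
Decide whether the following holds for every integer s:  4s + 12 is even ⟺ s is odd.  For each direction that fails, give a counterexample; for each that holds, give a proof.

(⇐) Suppose s is odd. Since 4 is even, 4s is even for every s, so 4s + 12 has the same parity as 12, which is even. Hence 4s + 12 is even.

(⇒) This fails: take s = 0. Then 4s + 12 = 12, which is even, yet s = 0 is even, not odd.

Only the converse holds.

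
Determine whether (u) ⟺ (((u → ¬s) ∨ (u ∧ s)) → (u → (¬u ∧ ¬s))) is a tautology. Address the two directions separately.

(⇒) This fails. Under u = T, s = F, the left side is true but the right side is false.

(⇐) This fails. Under u = F, s = F, the left side is false but the right side is true.

Neither implication holds.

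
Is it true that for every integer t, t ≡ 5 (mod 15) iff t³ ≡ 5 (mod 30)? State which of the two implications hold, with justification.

(⇐) The residues r modulo 30 with r³ ≡ 5 (mod 30) are exactly {5}, and each is ≡ 5 (mod 15).

(⇒) This fails: take t = 20. Then 20 ≡ 5 (mod 15), but 20³ = 8000 ≡ 20 (mod 30), not 5.

Only the converse holds.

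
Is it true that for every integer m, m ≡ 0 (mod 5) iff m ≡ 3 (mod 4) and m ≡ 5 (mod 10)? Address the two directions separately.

(⇐) If m ≡ 3 (mod 4) and m ≡ 5 (mod 10), then by the Chinese remainder theorem m ≡ 15 (mod 20). Since 15 ≡ 0 (mod 5) and 5 ∣ 20, we get m ≡ 0 (mod 5).

(⇒) This fails: m = 0 gives 0 ≡ 0 (mod 5) but 0 ≡ 0 (mod 4), so the conjunction on the right does not hold.

(⇒) fails; (⇐) holds.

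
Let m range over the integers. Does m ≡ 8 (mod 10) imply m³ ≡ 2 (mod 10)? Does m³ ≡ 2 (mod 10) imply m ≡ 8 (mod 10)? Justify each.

The biconditional holds.

(⟹) Suppose m ≡ 8 (mod 10). Write m = 10j + 8. Then (10j + 8)³ = 1000j³ + 2400j² + 1920j + 512 = 10(100j³ + 240j² + 192j + 51) + 2, so m³ ≡ 2 (mod 10).

(⟸) Conversely, suppose m³ ≡ 2 (mod 10). The only residue r in {0, …, 9} with r³ ≡ 2 (mod 10) is r = 8, so m ≡ 8 (mod 10).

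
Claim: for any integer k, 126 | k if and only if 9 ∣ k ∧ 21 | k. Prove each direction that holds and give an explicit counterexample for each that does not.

Only the forward implication holds.

(→) If 126 ∣ k, write k = 126q. Since 126 = 14·9, k = 9·(14q), so 9 ∣ k; and since 126 = 6·21, k = 21·(6q), so 21 ∣ k.

(←) This fails: take k = 63. Both 9 ∣ 63 and 21 ∣ 63, yet 63 is not a multiple of 126 (since 63 = 0·126 + 63), so 126 ∤ 63.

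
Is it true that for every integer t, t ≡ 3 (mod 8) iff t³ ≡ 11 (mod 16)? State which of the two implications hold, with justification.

Only the reverse direction holds.

(←) The residues r modulo 16 with r³ ≡ 11 (mod 16) are exactly {3}, and each is ≡ 3 (mod 8).

(→) This fails: take t = 11. Then 11 ≡ 3 (mod 8), but 11³ = 1331 ≡ 3 (mod 16), not 11.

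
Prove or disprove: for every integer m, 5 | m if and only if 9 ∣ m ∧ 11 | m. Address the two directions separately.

Both directions fail.

[⇒] This fails: take m = 5. Certainly 5 ∣ 5, but 9 ∤ 5.

[⇐] This fails: take m = 99. Both 9 ∣ 99 and 11 ∣ 99, yet 99 is not a multiple of 5 (since 99 = 19·5 + 4), so 5 ∤ 99.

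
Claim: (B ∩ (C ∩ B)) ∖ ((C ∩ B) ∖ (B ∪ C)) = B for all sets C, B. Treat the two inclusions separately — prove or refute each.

(⊆) Let x ∈ (B ∩ (C ∩ B)) ∖ ((C ∩ B) ∖ (B ∪ C)). Then x ∈ C ∩ B, from which x ∈ B.

(⊇) This inclusion fails. Take C = ∅, B = {1}; then 1 ∈ B but 1 ∉ (B ∩ (C ∩ B)) ∖ ((C ∩ B) ∖ (B ∪ C)).

(⊆) holds; (⊇) fails.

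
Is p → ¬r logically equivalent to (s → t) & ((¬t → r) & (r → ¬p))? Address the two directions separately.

[⇐] Assume the antecedent. If p is true, the antecedent forces (r = F, p = T, s = F, t = T) or (r = F, p = T, s = T, t = T), and p → ¬r holds there. If p is false, p → ¬r reduces to true regardless of the other variables. Either way p → ¬r holds.

[⇒] This fails. Under r = F, p = F, s = F, t = F, the left side is true but the right side is false.

Only the reverse direction holds.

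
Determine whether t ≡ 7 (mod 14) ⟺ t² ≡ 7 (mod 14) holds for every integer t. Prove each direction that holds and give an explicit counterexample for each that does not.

Both implications hold.

[⇐] Suppose t² ≡ 7 (mod 14). The only residue r in {0, …, 13} with r² ≡ 7 (mod 14) is r = 7, so t ≡ 7 (mod 14).

[⇒] Suppose t ≡ 7 (mod 14). Write t = 14j + 7. Then (14j + 7)² = 196j² + 196j + 49 = 14(14j² + 14j + 3) + 7, so t² ≡ 7 (mod 14).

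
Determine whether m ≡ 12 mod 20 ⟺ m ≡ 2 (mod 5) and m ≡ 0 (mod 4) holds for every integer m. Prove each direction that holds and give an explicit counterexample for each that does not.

[⇒] Suppose m ≡ 12 (mod 20); write m = 20j + 12. Since 5 ∣ 20, reducing mod 5 gives m ≡ 12 ≡ 2 (mod 5); since 4 ∣ 20, reducing mod 4 gives m ≡ 12 ≡ 0 (mod 4).

[⇐] Conversely, if m ≡ 2 (mod 5) and m ≡ 0 (mod 4), then by the Chinese remainder theorem m ≡ 12 (mod 20). This is exactly m ≡ 12 (mod 20).

Both directions hold.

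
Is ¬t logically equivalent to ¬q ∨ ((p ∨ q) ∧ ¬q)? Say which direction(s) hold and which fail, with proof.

Neither direction holds.

(→) This fails. Under q = T, t = F, p = F, the left side is true but the right side is false.

(←) This fails. Under q = F, t = T, p = F, the left side is false but the right side is true.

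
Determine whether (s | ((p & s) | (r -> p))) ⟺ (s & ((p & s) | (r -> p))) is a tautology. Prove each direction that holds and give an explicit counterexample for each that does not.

Only the converse holds.

[⇒] This fails. Under p = F, s = F, r = F, the left side is true but the right side is false.

[⇐] Assume the antecedent. If p is true, s | ((p & s) | (r -> p)) reduces to true regardless of the other variables. If p is false, the antecedent forces (p = F, s = T, r = F), and s | ((p & s) | (r -> p)) holds there. Either way s | ((p & s) | (r -> p)) holds.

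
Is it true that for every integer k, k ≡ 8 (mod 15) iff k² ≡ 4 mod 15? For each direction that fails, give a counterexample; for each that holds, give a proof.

(→) Suppose k ≡ 8 (mod 15). Write k = 15j + 8. Then (15j + 8)² = 225j² + 240j + 64 = 15(15j² + 16j + 4) + 4, so k² ≡ 4 (mod 15).

(←) This fails: take k = 2. Then 2² = 4 ≡ 4 (mod 15), yet 2 ≡ 2 (mod 15), not 8.

Not equivalent: only (⇒) holds.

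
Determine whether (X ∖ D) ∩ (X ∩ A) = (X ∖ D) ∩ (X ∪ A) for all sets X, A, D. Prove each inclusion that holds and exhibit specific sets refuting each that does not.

Only the forward inclusion holds.

Forward inclusion. Let x ∈ (X ∖ D) ∩ (X ∩ A). Then x ∈ X ∩ A and x ∉ D, from which x ∈ (X ∖ D) ∩ (X ∪ A).

Reverse inclusion. This inclusion fails. Take X = {1}, A = ∅, D = ∅; then 1 ∈ (X ∖ D) ∩ (X ∪ A) but 1 ∉ (X ∖ D) ∩ (X ∩ A).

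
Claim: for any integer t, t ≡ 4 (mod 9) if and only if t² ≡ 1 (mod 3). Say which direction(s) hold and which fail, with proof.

The forward direction holds; the converse fails.

(⟹) Suppose t ≡ 4 (mod 9). Then t² ≡ 4² = 16 (mod 9), and since 3 ∣ 9, also t² ≡ 1 (mod 3).

(⟸) This fails: take t = 1. Then 1² = 1 ≡ 1 (mod 3), yet 1 ≡ 1 (mod 9), not 4.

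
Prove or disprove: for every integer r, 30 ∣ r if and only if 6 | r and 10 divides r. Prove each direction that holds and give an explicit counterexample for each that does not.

Both implications hold.

(→) If 30 ∣ r, write r = 30q. Since 30 = 5·6, r = 6·(5q), so 6 ∣ r; and since 30 = 3·10, r = 10·(3q), so 10 ∣ r.

(←) Suppose 6 ∣ r and 10 ∣ r. Any common multiple of 6 and 10 is a multiple of their lcm; here lcm(6, 10) = 6·10/gcd(6, 10) = 60/2 = 30, so 30 ∣ r.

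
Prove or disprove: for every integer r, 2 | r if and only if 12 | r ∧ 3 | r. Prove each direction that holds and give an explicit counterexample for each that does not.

[⇒] This fails: take r = 2. Certainly 2 ∣ 2, but 12 ∤ 2.

[⇐] Suppose 12 ∣ r and 3 ∣ r. Any common multiple of 12 and 3 is a multiple of their lcm; here lcm(12, 3) = 12·3/gcd(12, 3) = 36/3 = 12, so 12 ∣ r. Since 2 ∣ 12, it follows that 2 ∣ r.

The forward direction fails; the converse holds.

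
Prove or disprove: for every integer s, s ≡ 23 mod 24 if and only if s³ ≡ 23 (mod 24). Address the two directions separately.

Both directions hold.

[⇒] Suppose s ≡ 23 mod 24. Write s = 24j + 23. Then (24j + 23)³ = 13824j³ + 39744j² + 38088j + 12167 = 24(576j³ + 1656j² + 1587j + 506) + 23, so s³ ≡ 23 (mod 24).

[⇐] Conversely, suppose s³ ≡ 23 (mod 24). The only residue r in {0, …, 23} with r³ ≡ 23 (mod 24) is r = 23, so s ≡ 23 (mod 24).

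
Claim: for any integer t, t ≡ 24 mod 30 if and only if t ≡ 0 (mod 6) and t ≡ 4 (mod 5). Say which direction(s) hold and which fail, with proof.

Both implications hold.

Converse. If t ≡ 0 (mod 6) and t ≡ 4 (mod 5), then by the Chinese remainder theorem t ≡ 24 (mod 30). This is exactly t ≡ 24 (mod 30).

Forward direction. Suppose t ≡ 24 (mod 30); write t = 30j + 24. Since 6 ∣ 30, reducing mod 6 gives t ≡ 24 ≡ 0 (mod 6); since 5 ∣ 30, reducing mod 5 gives t ≡ 24 ≡ 4 (mod 5).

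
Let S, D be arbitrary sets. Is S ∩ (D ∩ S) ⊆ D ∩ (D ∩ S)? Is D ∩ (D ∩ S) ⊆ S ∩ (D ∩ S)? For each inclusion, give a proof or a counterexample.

Both inclusions hold; the sets are equal.

(⊆) Let x ∈ S ∩ (D ∩ S). Then x ∈ S ∩ D, from which x ∈ D ∩ (D ∩ S).

(⊇) Let x ∈ D ∩ (D ∩ S). Then x ∈ S ∩ D, from which x ∈ S ∩ (D ∩ S).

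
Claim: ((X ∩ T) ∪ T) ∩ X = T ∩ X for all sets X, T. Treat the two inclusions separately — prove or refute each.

The two sets are equal.

Forward inclusion. Let x ∈ ((X ∩ T) ∪ T) ∩ X. Then x ∈ X ∩ T, from which x ∈ T ∩ X.

Reverse inclusion. Let x ∈ T ∩ X. Then x ∈ X ∩ T, from which x ∈ ((X ∩ T) ∪ T) ∩ X.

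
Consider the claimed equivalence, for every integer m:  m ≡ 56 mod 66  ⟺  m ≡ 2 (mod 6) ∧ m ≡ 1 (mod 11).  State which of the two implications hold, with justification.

(⟸) If m ≡ 2 (mod 6) and m ≡ 1 (mod 11), then by the Chinese remainder theorem m ≡ 56 (mod 66). This is exactly m ≡ 56 (mod 66).

(⟹) Suppose m ≡ 56 (mod 66); write m = 66j + 56. Since 6 ∣ 66, reducing mod 6 gives m ≡ 56 ≡ 2 (mod 6); since 11 ∣ 66, reducing mod 11 gives m ≡ 56 ≡ 1 (mod 11).

Both implications hold.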